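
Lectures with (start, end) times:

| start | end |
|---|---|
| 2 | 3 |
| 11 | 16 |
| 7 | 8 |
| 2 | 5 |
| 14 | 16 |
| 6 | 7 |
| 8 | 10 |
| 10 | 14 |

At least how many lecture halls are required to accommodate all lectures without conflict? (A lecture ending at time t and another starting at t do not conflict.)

2

Events (time:±→running): 2:+→1 2:+→2 … peak 2.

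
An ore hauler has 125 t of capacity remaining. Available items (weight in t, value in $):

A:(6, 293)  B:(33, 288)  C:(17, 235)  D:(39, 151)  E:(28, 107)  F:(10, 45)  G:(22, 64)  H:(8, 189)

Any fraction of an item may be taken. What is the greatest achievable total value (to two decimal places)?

1246.86

Ratios (sorted): A 48.83, H 23.62, C 13.82, B 8.73, F 4.50, D 3.87, E 3.82, G 2.91
take A (6 @ 293); take H (8 @ 189); take C (17 @ 235); take B (33 @ 288); take F (10 @ 45); take D (39 @ 151); take 12/28 of E → 45.86. Capacity used 125/125.
Total value = 1246.86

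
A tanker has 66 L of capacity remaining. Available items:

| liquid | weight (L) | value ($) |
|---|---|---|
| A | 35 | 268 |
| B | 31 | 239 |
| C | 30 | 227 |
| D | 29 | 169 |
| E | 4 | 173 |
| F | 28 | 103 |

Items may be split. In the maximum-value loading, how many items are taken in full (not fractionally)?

2

Order: E (173/4=43.25) > B (239/31=7.71) > A (268/35=7.66) > C (227/30=7.57) > D (169/29=5.83) > F (103/28=3.68)
Fill: take E (4 @ 173) → take B (31 @ 239) → take 31/35 of A → 237.37; 66/66 used.
2 item(s) taken whole; one partial (take 31/35 of A).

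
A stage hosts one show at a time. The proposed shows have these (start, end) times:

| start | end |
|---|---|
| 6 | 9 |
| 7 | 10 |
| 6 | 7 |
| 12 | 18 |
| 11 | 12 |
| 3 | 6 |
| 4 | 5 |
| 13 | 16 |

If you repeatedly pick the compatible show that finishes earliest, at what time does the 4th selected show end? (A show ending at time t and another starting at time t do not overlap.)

By end time: (4,5), (3,6), (6,7), (6,9), (7,10), (11,12), (13,16), (12,18).
Pick (4,5); next start ≥ 5 → (6,7); next start ≥ 7 → (7,10); next start ≥ 10 → (11,12); next start ≥ 12 → (13,16).
Selected: (4,5) (6,7) (7,10) (11,12) (13,16)

12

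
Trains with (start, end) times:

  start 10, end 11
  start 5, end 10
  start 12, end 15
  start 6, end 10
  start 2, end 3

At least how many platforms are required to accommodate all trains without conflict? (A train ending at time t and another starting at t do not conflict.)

The answer is the maximum number of intervals overlapping at any instant.
starts: [2, 5, 6, 10, 12]
ends:   [3, 10, 10, 11, 15]
s2→1 e3→0 s5→1 s6→2  — peak 2.

2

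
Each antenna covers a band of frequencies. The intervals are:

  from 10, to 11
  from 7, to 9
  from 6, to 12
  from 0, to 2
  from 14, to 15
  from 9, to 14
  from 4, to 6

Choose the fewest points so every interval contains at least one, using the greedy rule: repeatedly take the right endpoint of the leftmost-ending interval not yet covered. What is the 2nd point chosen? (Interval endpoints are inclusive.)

Sort by right endpoint; whenever an interval is uncovered, place a point at its right end.
Sorted: [0,2] [4,6] [7,9] [10,11] [6,12] [9,14] [14,15]
{[0,2]} hit by 2; {[4,6]} hit by 6; {[7,9]} hit by 9; {[10,11],[6,12],[9,14]} hit by 11; {[14,15]} hit by 15.
Points: 2, 6, 9, 11, 15 (5 total).

6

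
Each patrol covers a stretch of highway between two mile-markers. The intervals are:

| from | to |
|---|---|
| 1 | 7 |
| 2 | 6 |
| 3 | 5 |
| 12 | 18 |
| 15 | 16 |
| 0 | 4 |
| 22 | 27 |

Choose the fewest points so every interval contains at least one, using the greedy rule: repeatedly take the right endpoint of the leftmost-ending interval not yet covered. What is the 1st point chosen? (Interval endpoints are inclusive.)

4

Process intervals by earliest right end; each time one isn't hit yet, stab at its right endpoint.
Sorted: [0,4] [3,5] [2,6] [1,7] [15,16] [12,18] [22,27]
{[0,4],[3,5],[2,6],[1,7]} hit by 4; {[15,16],[12,18]} hit by 16; {[22,27]} hit by 27.
Points: 4, 16, 27 (3 total).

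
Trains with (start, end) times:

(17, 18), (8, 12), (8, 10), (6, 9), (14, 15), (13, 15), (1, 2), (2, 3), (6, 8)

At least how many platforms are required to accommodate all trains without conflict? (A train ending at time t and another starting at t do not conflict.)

The answer is the maximum number of intervals overlapping at any instant.
starts: [1, 2, 6, 6, 8, 8, 13, 14, 17]
ends:   [2, 3, 8, 9, 10, 12, 15, 15, 18]
s1→1 e2→0 s2→1 e3→0 s6→1 s6→2 e8→1 s8→2 s8→3  — peak 3.

3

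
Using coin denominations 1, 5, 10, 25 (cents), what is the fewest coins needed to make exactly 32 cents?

Use the largest denomination that fits, subtract, and repeat.
32 − 1×25→7 − 1×5→2 − 2×1→0
Total coins = 1 + 1 + 2 = 4

4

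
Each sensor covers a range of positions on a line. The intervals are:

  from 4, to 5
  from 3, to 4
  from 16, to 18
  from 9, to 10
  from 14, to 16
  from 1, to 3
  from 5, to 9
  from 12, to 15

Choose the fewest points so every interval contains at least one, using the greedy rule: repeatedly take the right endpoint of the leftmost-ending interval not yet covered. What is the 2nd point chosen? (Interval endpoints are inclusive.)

Sort by right endpoint; whenever an interval is uncovered, place a point at its right end.
Sorted: [1,3] [3,4] [4,5] [5,9] [9,10] [12,15] [14,16] [16,18]
{[1,3],[3,4]} hit by 3; {[4,5],[5,9]} hit by 5; {[9,10]} hit by 10; {[12,15],[14,16]} hit by 15; {[16,18]} hit by 18.
Points: 3, 5, 10, 15, 18 (5 total).

5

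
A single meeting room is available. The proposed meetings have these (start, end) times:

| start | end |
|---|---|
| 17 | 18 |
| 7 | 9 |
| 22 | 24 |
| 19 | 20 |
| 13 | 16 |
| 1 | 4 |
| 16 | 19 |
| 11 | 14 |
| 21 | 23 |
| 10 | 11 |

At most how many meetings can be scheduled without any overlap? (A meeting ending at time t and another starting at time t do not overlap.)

7

Order by finish time; keep every interval that doesn't clash with the previous kept one.
By end time: (1,4), (7,9), (10,11), (11,14), (13,16), (17,18), (16,19), (19,20), (21,23), (22,24).
Pick (1,4); next start ≥ 4 → (7,9); next start ≥ 9 → (10,11); next start ≥ 11 → (11,14); next start ≥ 14 → (17,18); next start ≥ 18 → (19,20); next start ≥ 20 → (21,23).
Selected 7 meetings.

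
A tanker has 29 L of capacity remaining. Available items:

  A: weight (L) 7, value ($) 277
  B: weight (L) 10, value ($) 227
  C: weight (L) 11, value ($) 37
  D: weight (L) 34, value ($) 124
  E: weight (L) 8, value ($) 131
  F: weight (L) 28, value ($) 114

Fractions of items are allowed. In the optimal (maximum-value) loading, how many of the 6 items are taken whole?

Order: A (277/7=39.57) > B (227/10=22.70) > E (131/8=16.38) > F (114/28=4.07) > D (124/34=3.65) > C (37/11=3.36)
Fill: take A (7 @ 277) → take B (10 @ 227) → take E (8 @ 131) → take 4/28 of F → 16.29; 29/29 used.
3 item(s) taken whole; one partial (take 4/28 of F).

3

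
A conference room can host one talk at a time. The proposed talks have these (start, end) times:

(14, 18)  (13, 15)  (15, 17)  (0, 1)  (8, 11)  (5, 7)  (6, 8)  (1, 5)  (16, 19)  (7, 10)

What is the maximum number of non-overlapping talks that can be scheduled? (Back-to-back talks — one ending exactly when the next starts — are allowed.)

6

Order by finish time; keep every interval that doesn't clash with the previous kept one.
Sorted by end: (0,1)  (1,5)  (5,7)  (6,8)  (7,10)  (8,11)  (13,15)  (15,17)  (14,18)  (16,19)
take (0,1); take (1,5); take (5,7); take (7,10); take (13,15); take (15,17); skip (14,18).
Selected 6 talks.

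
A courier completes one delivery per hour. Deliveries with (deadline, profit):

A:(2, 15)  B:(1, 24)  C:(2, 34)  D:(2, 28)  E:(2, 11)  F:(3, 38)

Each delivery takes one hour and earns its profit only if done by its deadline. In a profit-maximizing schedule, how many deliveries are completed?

Sort by profit descending; place each in the latest free slot ≤ its deadline.
Profit order: F=38 C=34 D=28 B=24 A=15 E=11
Assign: F→slot 3, C→slot 2, D→slot 1, B skipped, A skipped, E skipped.
Slots: [1:D] [2:C] [3:F]
3 of 6 scheduled.

3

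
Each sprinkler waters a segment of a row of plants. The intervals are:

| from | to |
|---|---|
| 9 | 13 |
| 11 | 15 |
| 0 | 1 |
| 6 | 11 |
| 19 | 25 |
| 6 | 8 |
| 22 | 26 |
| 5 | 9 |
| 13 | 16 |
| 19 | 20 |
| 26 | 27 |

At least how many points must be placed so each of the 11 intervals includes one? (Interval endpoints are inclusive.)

5

Sort by right endpoint; whenever an interval is uncovered, place a point at its right end.
Sorted: [0,1] [6,8] [5,9] [6,11] [9,13] [11,15] [13,16] [19,20] [19,25] [22,26] [26,27]
{[0,1]} hit by 1; {[6,8],[5,9],[6,11]} hit by 8; {[9,13],[11,15],[13,16]} hit by 13; {[19,20],[19,25]} hit by 20; {[22,26],[26,27]} hit by 26.
Points: 1, 8, 13, 20, 26 (5 total).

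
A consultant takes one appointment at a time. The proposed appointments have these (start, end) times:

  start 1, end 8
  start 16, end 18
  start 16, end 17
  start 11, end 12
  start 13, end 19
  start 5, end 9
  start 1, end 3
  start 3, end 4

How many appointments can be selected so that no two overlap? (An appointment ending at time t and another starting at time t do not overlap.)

Greedy by earliest finish: after sorting by end time, pick each interval compatible with the last pick.
Sorted by end: (1,3)  (3,4)  (1,8)  (5,9)  (11,12)  (16,17)  (16,18)  (13,19)
take (1,3); take (3,4); take (5,9); take (11,12); take (16,17); skip (16,18); skip (13,19).
Selected 5 appointments.

5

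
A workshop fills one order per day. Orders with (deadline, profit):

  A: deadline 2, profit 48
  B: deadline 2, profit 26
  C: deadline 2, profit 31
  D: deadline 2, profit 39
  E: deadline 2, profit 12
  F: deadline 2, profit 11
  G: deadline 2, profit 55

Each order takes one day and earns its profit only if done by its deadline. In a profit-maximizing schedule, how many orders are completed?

2

By profit: G(d2,55), A(d2,48), D(d2,39), C(d2,31), B(d2,26), E(d2,12), F(d2,11)
G→slot 2; A→slot 1; D skipped; C skipped; B skipped; E skipped; F skipped.
2 of 7 scheduled.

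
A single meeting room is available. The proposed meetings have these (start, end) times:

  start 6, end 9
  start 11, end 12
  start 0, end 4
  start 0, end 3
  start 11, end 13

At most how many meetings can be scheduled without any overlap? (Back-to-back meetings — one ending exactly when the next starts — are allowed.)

Greedy by earliest finish: after sorting by end time, pick each interval compatible with the last pick.
Sorted by end: (0,3)  (0,4)  (6,9)  (11,12)  (11,13)
take (0,3); take (6,9); take (11,12); skip (11,13).
Selected 3 meetings.

3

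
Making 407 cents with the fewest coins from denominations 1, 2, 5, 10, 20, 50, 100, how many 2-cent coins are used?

1

Greedy: take as many of the largest coin as possible, then repeat with the remainder.
407 = 4×100 + 1×5 + 1×2
Count of 2: 1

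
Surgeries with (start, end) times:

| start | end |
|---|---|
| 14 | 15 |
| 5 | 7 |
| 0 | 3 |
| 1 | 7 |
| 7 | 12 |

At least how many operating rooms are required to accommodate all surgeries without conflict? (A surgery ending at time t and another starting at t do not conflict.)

The answer is the maximum number of intervals overlapping at any instant.
starts: [0, 1, 5, 7, 14]
ends:   [3, 7, 7, 12, 15]
s0→1 s1→2  — peak 2.

2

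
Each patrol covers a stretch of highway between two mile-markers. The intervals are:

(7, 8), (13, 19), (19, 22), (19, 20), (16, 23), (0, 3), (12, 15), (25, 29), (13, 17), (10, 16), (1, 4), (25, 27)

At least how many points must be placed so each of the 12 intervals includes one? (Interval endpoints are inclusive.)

5

Process intervals by earliest right end; each time one isn't hit yet, stab at its right endpoint.
Sorted: [0,3] [1,4] [7,8] [12,15] [10,16] [13,17] [13,19] [19,20] [19,22] [16,23] [25,27] [25,29]
{[0,3],[1,4]} hit by 3; {[7,8]} hit by 8; {[12,15],[10,16],[13,17],[13,19]} hit by 15; {[19,20],[19,22],[16,23]} hit by 20; {[25,27],[25,29]} hit by 27.
Points: 3, 8, 15, 20, 27 (5 total).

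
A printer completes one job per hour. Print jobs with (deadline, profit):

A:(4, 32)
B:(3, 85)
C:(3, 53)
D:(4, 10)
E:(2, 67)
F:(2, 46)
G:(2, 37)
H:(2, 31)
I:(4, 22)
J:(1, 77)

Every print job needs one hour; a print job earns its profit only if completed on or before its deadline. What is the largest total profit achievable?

By profit: B(d3,85), J(d1,77), E(d2,67), C(d3,53), F(d2,46), G(d2,37), A(d4,32), H(d2,31), I(d4,22), D(d4,10)
B→slot 3; J→slot 1; E→slot 2; C skipped; F skipped; G skipped; A→slot 4; H skipped; I skipped; D skipped.
Profit = 77 + 67 + 85 + 32 = 261

261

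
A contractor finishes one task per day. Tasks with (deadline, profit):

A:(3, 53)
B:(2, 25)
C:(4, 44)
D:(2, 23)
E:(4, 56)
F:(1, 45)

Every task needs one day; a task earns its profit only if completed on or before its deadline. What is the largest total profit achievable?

By profit: E(d4,56), A(d3,53), F(d1,45), C(d4,44), B(d2,25), D(d2,23)
E→slot 4; A→slot 3; F→slot 1; C→slot 2; B skipped; D skipped.
Profit = 45 + 44 + 53 + 56 = 198

198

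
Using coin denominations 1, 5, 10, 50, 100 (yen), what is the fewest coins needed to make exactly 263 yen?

7

Use the largest denomination that fits, subtract, and repeat.
263 − 2×100→63 − 1×50→13 − 1×10→3 − 3×1→0
Total coins = 2 + 1 + 1 + 3 = 7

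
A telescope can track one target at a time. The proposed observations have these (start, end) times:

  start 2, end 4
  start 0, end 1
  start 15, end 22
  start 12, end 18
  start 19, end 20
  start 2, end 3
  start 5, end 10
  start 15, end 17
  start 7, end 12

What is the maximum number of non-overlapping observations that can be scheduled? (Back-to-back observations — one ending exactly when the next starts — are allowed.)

5

Greedy by earliest finish: after sorting by end time, pick each interval compatible with the last pick.
By end time: (0,1), (2,3), (2,4), (5,10), (7,12), (15,17), (12,18), (19,20), (15,22).
Pick (0,1); next start ≥ 1 → (2,3); next start ≥ 3 → (5,10); next start ≥ 10 → (15,17); next start ≥ 17 → (19,20).
Selected 5 observations.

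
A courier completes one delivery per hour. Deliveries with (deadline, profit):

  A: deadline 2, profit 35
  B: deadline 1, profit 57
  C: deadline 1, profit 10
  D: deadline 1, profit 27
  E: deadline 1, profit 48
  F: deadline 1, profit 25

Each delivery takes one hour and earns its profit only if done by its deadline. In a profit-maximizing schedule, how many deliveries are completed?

Sort by profit descending; place each in the latest free slot ≤ its deadline.
Profit order: B=57 E=48 A=35 D=27 F=25 C=10
Assign: B→slot 1, E skipped, A→slot 2, D skipped, F skipped, C skipped.
Slots: [1:B] [2:A]
2 of 6 scheduled.

2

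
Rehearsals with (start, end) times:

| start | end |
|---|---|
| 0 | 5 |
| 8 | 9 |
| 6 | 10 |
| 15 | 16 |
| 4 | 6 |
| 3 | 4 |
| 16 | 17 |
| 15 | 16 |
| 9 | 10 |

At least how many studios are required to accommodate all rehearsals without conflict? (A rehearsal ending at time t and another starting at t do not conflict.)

Count concurrent intervals with a sweep; the peak is the room count.
starts: [0, 3, 4, 6, 8, 9, 15, 15, 16]
ends:   [4, 5, 6, 9, 10, 10, 16, 16, 17]
s0→1 s3→2  — peak 2.

2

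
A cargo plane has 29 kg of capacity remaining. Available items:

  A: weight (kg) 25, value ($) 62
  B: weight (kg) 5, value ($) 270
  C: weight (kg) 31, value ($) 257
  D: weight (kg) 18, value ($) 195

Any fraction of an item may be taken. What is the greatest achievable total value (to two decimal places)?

Sort by value per unit weight and fill in that order.
Order: B (270/5=54.00) > D (195/18=10.83) > C (257/31=8.29) > A (62/25=2.48)
Fill: take B (5 @ 270) → take D (18 @ 195) → take 6/31 of C → 49.74; 29/29 used.
Total value = 514.74

514.74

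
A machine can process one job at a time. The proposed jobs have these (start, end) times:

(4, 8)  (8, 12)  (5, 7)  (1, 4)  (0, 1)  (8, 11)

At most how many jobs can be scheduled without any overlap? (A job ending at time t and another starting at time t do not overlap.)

4

Sorted by end: (0,1)  (1,4)  (5,7)  (4,8)  (8,11)  (8,12)
take (0,1); take (1,4); take (5,7); skip (4,8); take (8,11).
Selected 4 jobs.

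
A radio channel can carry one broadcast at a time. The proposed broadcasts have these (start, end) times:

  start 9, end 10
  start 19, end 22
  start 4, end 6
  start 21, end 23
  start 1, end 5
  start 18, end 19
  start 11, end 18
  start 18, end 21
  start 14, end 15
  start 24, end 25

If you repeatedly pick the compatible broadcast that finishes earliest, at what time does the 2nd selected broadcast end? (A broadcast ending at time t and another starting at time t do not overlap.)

10

Sorted by end: (1,5)  (4,6)  (9,10)  (14,15)  (11,18)  (18,19)  (18,21)  (19,22)  (21,23)  (24,25)
take (1,5); take (9,10); take (14,15); take (18,19); take (19,22); take (24,25).
Selected: (1,5) (9,10) (14,15) (18,19) (19,22) (24,25)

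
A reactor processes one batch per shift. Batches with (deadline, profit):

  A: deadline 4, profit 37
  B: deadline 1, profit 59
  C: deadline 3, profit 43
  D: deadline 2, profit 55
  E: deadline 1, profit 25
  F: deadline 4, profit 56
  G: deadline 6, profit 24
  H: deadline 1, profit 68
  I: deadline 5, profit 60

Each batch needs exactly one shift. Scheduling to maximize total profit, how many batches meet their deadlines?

By profit: H(d1,68), I(d5,60), B(d1,59), F(d4,56), D(d2,55), C(d3,43), A(d4,37), E(d1,25), G(d6,24)
H→slot 1; I→slot 5; B skipped; F→slot 4; D→slot 2; C→slot 3; A skipped; E skipped; G→slot 6.
6 of 9 scheduled.

6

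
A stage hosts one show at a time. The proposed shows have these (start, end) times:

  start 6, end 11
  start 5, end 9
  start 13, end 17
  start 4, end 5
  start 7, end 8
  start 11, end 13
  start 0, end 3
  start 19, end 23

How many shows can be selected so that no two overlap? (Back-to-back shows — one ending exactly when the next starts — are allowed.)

By end time: (0,3), (4,5), (7,8), (5,9), (6,11), (11,13), (13,17), (19,23).
Pick (0,3); next start ≥ 3 → (4,5); next start ≥ 5 → (7,8); next start ≥ 8 → (11,13); next start ≥ 13 → (13,17); next start ≥ 17 → (19,23).
Selected 6 shows.

6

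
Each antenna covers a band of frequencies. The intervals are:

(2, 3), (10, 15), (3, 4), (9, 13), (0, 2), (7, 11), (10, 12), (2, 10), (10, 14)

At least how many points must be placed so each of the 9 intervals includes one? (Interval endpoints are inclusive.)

3

Process intervals by earliest right end; each time one isn't hit yet, stab at its right endpoint.
By right end: [0,2]  [2,3]  [3,4]  [2,10]  [7,11]  [10,12]  [9,13]  [10,14]  [10,15]
[0,2] uncovered → point at 2; [3,4] uncovered → point at 4; [7,11] uncovered → point at 11.
Points: 2, 4, 11 (3 total).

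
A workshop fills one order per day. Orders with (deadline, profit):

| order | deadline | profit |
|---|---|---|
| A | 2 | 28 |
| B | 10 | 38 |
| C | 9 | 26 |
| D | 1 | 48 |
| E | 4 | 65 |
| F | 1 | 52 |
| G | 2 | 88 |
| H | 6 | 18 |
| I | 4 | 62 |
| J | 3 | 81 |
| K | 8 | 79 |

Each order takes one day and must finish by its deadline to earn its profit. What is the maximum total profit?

Take jobs in profit order; each goes to the latest open slot no later than its deadline.
By profit: G(d2,88), J(d3,81), K(d8,79), E(d4,65), I(d4,62), F(d1,52), D(d1,48), B(d10,38), A(d2,28), C(d9,26), H(d6,18)
G→slot 2; J→slot 3; K→slot 8; E→slot 4; I→slot 1; F skipped; D skipped; B→slot 10; A skipped; C→slot 9; H→slot 6.
Profit = 62 + 88 + 81 + 65 + 18 + 79 + 26 + 38 = 457

457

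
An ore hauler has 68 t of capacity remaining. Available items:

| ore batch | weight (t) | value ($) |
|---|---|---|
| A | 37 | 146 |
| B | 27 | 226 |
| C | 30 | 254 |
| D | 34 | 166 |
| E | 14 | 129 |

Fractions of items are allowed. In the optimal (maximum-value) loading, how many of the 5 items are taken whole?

Order: E (129/14=9.21) > C (254/30=8.47) > B (226/27=8.37) > D (166/34=4.88) > A (146/37=3.95)
Fill: take E (14 @ 129) → take C (30 @ 254) → take 24/27 of B → 200.89; 68/68 used.
2 item(s) taken whole; one partial (take 24/27 of B).

2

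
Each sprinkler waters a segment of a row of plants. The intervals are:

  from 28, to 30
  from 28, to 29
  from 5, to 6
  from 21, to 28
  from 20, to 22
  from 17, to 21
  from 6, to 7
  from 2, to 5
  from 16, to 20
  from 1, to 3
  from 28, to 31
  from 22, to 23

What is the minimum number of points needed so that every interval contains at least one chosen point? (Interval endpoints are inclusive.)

5

Sorted: [1,3] [2,5] [5,6] [6,7] [16,20] [17,21] [20,22] [22,23] [21,28] [28,29] [28,30] [28,31]
{[1,3],[2,5]} hit by 3; {[5,6],[6,7]} hit by 6; {[16,20],[17,21],[20,22]} hit by 20; {[22,23],[21,28]} hit by 23; {[28,29],[28,30],[28,31]} hit by 29.
Points: 3, 6, 20, 23, 29 (5 total).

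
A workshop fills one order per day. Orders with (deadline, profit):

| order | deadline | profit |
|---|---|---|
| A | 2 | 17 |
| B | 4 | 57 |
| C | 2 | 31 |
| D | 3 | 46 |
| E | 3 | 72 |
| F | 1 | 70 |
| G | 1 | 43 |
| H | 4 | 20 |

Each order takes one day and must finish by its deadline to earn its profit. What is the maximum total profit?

245

Sort by profit descending; place each in the latest free slot ≤ its deadline.
Profit order: E=72 F=70 B=57 D=46 G=43 C=31 H=20 A=17
Assign: E→slot 3, F→slot 1, B→slot 4, D→slot 2, G skipped, C skipped, H skipped, A skipped.
Slots: [1:F] [2:D] [3:E] [4:B]
Profit = 70 + 46 + 72 + 57 = 245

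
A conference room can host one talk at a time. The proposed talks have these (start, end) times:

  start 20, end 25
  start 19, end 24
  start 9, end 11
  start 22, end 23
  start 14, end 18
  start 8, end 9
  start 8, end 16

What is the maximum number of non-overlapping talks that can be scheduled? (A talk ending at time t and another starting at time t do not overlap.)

Sorted by end: (8,9)  (9,11)  (8,16)  (14,18)  (22,23)  (19,24)  (20,25)
take (8,9); take (9,11); skip (8,16); take (14,18); take (22,23); skip (20,25).
Selected 4 talks.

4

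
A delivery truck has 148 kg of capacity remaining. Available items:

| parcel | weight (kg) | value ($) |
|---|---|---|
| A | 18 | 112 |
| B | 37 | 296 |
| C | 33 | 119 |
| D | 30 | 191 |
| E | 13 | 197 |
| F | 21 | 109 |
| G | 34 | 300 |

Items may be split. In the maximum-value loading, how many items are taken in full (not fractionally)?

5

Sort by value per unit weight and fill in that order.
Ratios (sorted): E 15.15, G 8.82, B 8.00, D 6.37, A 6.22, F 5.19, C 3.61
take E (13 @ 197); take G (34 @ 300); take B (37 @ 296); take D (30 @ 191); take A (18 @ 112); take 16/21 of F → 83.05. Capacity used 148/148.
5 item(s) taken whole; one partial (take 16/21 of F).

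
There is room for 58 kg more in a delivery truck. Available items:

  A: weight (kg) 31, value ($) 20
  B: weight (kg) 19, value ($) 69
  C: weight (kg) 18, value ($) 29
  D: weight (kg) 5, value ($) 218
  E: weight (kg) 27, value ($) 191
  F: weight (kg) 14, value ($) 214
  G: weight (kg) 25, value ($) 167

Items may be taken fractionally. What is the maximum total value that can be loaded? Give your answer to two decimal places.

703.16

Sort by value per unit weight and fill in that order.
Order: D (218/5=43.60) > F (214/14=15.29) > E (191/27=7.07) > G (167/25=6.68) > B (69/19=3.63) > C (29/18=1.61) > A (20/31=0.65)
Fill: take D (5 @ 218) → take F (14 @ 214) → take E (27 @ 191) → take 12/25 of G → 80.16; 58/58 used.
Total value = 703.16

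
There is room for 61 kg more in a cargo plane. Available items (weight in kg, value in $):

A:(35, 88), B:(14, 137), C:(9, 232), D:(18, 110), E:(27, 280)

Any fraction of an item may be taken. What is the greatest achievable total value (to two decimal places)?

Greedy by value/weight ratio, highest first.
Order: C (232/9=25.78) > E (280/27=10.37) > B (137/14=9.79) > D (110/18=6.11) > A (88/35=2.51)
Fill: take C (9 @ 232) → take E (27 @ 280) → take B (14 @ 137) → take 11/18 of D → 67.22; 61/61 used.
Total value = 716.22

716.22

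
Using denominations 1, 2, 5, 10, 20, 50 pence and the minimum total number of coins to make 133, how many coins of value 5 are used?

133 = 2×50 + 1×20 + 1×10 + 1×2 + 1×1
Count of 5: 0

0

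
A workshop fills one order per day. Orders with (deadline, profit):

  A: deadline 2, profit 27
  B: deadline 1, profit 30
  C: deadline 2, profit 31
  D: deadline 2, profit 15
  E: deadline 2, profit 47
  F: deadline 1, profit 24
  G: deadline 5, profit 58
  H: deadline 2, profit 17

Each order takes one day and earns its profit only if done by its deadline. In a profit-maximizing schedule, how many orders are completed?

3

Profit order: G=58 E=47 C=31 B=30 A=27 F=24 H=17 D=15
Assign: G→slot 5, E→slot 2, C→slot 1, B skipped, A skipped, F skipped, H skipped, D skipped.
Slots: [1:C] [2:E] [5:G]
3 of 8 scheduled.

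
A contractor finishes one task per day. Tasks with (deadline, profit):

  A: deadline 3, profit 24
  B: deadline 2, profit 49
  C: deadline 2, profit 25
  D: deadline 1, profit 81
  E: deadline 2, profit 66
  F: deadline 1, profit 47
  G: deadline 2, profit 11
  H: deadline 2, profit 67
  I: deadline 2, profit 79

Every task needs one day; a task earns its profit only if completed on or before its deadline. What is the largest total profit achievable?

Sort by profit descending; place each in the latest free slot ≤ its deadline.
Profit order: D=81 I=79 H=67 E=66 B=49 F=47 C=25 A=24 G=11
Assign: D→slot 1, I→slot 2, H skipped, E skipped, B skipped, F skipped, C skipped, A→slot 3, G skipped.
Slots: [1:D] [2:I] [3:A]
Profit = 81 + 79 + 24 = 184

184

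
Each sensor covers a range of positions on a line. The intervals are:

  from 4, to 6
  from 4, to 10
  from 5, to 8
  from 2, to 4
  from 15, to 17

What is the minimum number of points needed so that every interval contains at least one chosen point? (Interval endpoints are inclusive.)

3

Process intervals by earliest right end; each time one isn't hit yet, stab at its right endpoint.
By right end: [2,4]  [4,6]  [5,8]  [4,10]  [15,17]
[2,4] uncovered → point at 4; [5,8] uncovered → point at 8; [15,17] uncovered → point at 17.
Points: 4, 8, 17 (3 total).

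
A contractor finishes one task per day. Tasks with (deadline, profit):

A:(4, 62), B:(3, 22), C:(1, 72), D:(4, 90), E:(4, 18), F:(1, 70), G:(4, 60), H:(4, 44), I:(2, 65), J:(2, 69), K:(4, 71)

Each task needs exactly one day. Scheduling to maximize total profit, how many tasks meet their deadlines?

Take jobs in profit order; each goes to the latest open slot no later than its deadline.
Profit order: D=90 C=72 K=71 F=70 J=69 I=65 A=62 G=60 H=44 B=22 E=18
Assign: D→slot 4, C→slot 1, K→slot 3, F skipped, J→slot 2, I skipped, A skipped, G skipped, H skipped, B skipped, E skipped.
Slots: [1:C] [2:J] [3:K] [4:D]
4 of 11 scheduled.

4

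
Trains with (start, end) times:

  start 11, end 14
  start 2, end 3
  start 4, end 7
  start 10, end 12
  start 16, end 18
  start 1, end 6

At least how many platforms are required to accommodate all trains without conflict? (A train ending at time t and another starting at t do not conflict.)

Count concurrent intervals with a sweep; the peak is the room count.
starts: [1, 2, 4, 10, 11, 16]
ends:   [3, 6, 7, 12, 14, 18]
s1→1 s2→2  — peak 2.

2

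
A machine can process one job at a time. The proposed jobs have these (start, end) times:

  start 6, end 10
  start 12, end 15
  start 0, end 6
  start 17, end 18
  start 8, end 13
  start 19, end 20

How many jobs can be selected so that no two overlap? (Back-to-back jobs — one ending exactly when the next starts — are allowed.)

Greedy by earliest finish: after sorting by end time, pick each interval compatible with the last pick.
By end time: (0,6), (6,10), (8,13), (12,15), (17,18), (19,20).
Pick (0,6); next start ≥ 6 → (6,10); next start ≥ 10 → (12,15); next start ≥ 15 → (17,18); next start ≥ 18 → (19,20).
Selected 5 jobs.

5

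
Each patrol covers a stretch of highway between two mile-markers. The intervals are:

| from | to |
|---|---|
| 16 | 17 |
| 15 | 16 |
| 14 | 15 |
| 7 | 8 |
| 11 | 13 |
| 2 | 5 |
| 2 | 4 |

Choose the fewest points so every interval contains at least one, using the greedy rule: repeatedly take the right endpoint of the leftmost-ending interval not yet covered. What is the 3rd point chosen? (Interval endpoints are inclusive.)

Process intervals by earliest right end; each time one isn't hit yet, stab at its right endpoint.
By right end: [2,4]  [2,5]  [7,8]  [11,13]  [14,15]  [15,16]  [16,17]
[2,4] uncovered → point at 4; [7,8] uncovered → point at 8; [11,13] uncovered → point at 13; [14,15] uncovered → point at 15; [16,17] uncovered → point at 17.
Points: 4, 8, 13, 15, 17 (5 total).

13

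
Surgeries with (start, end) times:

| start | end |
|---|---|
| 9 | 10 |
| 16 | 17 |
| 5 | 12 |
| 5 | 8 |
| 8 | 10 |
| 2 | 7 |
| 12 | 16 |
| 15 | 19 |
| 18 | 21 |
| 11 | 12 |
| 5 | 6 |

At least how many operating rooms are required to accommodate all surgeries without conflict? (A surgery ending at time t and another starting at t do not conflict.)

The answer is the maximum number of intervals overlapping at any instant.
Events (time:±→running): 2:+→1 5:+→2 5:+→3 5:+→4 … peak 4.

4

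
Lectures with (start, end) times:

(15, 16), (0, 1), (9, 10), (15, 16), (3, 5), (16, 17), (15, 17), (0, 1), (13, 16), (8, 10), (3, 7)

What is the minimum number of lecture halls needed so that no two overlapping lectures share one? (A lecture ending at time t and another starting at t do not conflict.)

4

Events (time:±→running): 0:+→1 0:+→2 1:-→1 1:-→0 3:+→1 3:+→2 5:-→1 7:-→0 8:+→1 9:+→2 10:-→1 10:-→0 13:+→1 15:+→2 15:+→3 15:+→4 … peak 4.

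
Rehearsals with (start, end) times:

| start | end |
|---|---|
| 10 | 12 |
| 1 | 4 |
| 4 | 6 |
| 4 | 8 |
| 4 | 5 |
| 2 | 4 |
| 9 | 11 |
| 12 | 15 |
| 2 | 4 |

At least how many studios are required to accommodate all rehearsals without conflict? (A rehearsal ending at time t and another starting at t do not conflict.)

Events (time:±→running): 1:+→1 2:+→2 2:+→3 … peak 3.

3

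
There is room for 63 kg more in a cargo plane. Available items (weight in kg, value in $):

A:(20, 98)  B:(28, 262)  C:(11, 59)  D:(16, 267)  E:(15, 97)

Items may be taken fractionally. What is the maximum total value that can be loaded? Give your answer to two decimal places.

Sort by value per unit weight and fill in that order.
Ratios (sorted): D 16.69, B 9.36, E 6.47, C 5.36, A 4.90
take D (16 @ 267); take B (28 @ 262); take E (15 @ 97); take 4/11 of C → 21.45. Capacity used 63/63.
Total value = 647.45

647.45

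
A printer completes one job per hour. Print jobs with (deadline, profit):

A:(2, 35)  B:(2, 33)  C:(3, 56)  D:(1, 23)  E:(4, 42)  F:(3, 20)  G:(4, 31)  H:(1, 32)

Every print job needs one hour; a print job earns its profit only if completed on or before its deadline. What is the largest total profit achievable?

166

Sort by profit descending; place each in the latest free slot ≤ its deadline.
By profit: C(d3,56), E(d4,42), A(d2,35), B(d2,33), H(d1,32), G(d4,31), D(d1,23), F(d3,20)
C→slot 3; E→slot 4; A→slot 2; B→slot 1; H skipped; G skipped; D skipped; F skipped.
Profit = 33 + 35 + 56 + 42 = 166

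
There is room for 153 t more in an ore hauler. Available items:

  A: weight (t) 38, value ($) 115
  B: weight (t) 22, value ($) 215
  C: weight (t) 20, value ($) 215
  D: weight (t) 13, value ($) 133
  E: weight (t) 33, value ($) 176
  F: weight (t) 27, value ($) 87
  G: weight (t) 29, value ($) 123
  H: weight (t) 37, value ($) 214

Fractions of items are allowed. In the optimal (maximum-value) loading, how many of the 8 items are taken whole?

5

Sort by value per unit weight and fill in that order.
Ratios (sorted): C 10.75, D 10.23, B 9.77, H 5.78, E 5.33, G 4.24, F 3.22, A 3.03
take C (20 @ 215); take D (13 @ 133); take B (22 @ 215); take H (37 @ 214); take E (33 @ 176); take 28/29 of G → 118.76. Capacity used 153/153.
5 item(s) taken whole; one partial (take 28/29 of G).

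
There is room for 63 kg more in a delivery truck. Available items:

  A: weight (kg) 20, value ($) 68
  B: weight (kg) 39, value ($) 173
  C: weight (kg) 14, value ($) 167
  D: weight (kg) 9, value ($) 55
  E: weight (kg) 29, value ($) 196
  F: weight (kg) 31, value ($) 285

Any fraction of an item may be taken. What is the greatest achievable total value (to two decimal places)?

573.66

Greedy by value/weight ratio, highest first.
Ratios (sorted): C 11.93, F 9.19, E 6.76, D 6.11, B 4.44, A 3.40
take C (14 @ 167); take F (31 @ 285); take 18/29 of E → 121.66. Capacity used 63/63.
Total value = 573.66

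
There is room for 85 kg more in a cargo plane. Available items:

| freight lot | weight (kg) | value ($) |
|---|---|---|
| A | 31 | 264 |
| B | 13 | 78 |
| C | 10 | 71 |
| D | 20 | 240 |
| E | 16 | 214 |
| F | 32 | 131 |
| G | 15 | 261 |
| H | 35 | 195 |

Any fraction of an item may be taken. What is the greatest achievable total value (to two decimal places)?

Greedy by value/weight ratio, highest first.
Ratios (sorted): G 17.40, E 13.38, D 12.00, A 8.52, C 7.10, B 6.00, H 5.57, F 4.09
take G (15 @ 261); take E (16 @ 214); take D (20 @ 240); take A (31 @ 264); take 3/10 of C → 21.30. Capacity used 85/85.
Total value = 1000.30

1000.30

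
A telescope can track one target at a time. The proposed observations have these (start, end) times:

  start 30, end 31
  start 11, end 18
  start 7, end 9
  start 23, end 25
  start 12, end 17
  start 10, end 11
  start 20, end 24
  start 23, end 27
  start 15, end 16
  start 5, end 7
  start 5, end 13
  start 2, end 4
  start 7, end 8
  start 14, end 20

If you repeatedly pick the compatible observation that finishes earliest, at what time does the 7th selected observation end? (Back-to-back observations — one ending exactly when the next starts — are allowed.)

31

By end time: (2,4), (5,7), (7,8), (7,9), (10,11), (5,13), (15,16), (12,17), (11,18), (14,20), (20,24), (23,25), (23,27), (30,31).
Pick (2,4); next start ≥ 4 → (5,7); next start ≥ 7 → (7,8); next start ≥ 8 → (10,11); next start ≥ 11 → (15,16); next start ≥ 16 → (20,24); next start ≥ 24 → (30,31).
Selected: (2,4) (5,7) (7,8) (10,11) (15,16) (20,24) (30,31)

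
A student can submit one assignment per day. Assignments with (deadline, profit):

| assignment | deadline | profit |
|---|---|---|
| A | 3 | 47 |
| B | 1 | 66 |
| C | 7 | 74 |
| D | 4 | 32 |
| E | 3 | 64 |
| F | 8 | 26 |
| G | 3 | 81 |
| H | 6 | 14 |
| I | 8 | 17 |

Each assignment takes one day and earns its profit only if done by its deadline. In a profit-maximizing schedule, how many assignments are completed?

8

Take jobs in profit order; each goes to the latest open slot no later than its deadline.
By profit: G(d3,81), C(d7,74), B(d1,66), E(d3,64), A(d3,47), D(d4,32), F(d8,26), I(d8,17), H(d6,14)
G→slot 3; C→slot 7; B→slot 1; E→slot 2; A skipped; D→slot 4; F→slot 8; I→slot 6; H→slot 5.
8 of 9 scheduled.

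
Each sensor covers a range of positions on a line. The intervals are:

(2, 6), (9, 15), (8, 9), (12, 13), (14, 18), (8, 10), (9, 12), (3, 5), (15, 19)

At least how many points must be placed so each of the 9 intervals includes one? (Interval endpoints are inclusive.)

Sort by right endpoint; whenever an interval is uncovered, place a point at its right end.
By right end: [3,5]  [2,6]  [8,9]  [8,10]  [9,12]  [12,13]  [9,15]  [14,18]  [15,19]
[3,5] uncovered → point at 5; [8,9] uncovered → point at 9; [12,13] uncovered → point at 13; [14,18] uncovered → point at 18.
Points: 5, 9, 13, 18 (4 total).

4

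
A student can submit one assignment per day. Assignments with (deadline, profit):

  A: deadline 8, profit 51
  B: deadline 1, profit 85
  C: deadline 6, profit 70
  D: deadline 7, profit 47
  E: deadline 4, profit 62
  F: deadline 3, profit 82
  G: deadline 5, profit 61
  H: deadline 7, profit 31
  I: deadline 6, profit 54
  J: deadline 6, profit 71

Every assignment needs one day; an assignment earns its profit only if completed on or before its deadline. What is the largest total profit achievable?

Profit order: B=85 F=82 J=71 C=70 E=62 G=61 I=54 A=51 D=47 H=31
Assign: B→slot 1, F→slot 3, J→slot 6, C→slot 5, E→slot 4, G→slot 2, I skipped, A→slot 8, D→slot 7, H skipped.
Slots: [1:B] [2:G] [3:F] [4:E] [5:C] [6:J] [7:D] [8:A]
Profit = 85 + 61 + 82 + 62 + 70 + 71 + 47 + 51 = 529

529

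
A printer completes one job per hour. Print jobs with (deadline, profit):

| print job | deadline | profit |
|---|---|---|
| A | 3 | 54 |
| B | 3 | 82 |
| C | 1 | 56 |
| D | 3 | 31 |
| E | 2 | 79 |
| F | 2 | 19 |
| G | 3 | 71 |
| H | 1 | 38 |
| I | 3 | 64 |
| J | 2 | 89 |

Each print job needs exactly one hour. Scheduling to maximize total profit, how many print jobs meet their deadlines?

By profit: J(d2,89), B(d3,82), E(d2,79), G(d3,71), I(d3,64), C(d1,56), A(d3,54), H(d1,38), D(d3,31), F(d2,19)
J→slot 2; B→slot 3; E→slot 1; G skipped; I skipped; C skipped; A skipped; H skipped; D skipped; F skipped.
3 of 10 scheduled.

3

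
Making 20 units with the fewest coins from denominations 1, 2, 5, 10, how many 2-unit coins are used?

20 − 2×10→0
Count of 2: 0

0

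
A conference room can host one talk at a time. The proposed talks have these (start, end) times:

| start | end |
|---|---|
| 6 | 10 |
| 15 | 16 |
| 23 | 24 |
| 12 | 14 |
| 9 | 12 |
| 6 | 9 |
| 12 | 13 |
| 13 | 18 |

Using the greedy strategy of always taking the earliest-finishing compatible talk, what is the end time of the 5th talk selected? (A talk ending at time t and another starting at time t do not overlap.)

By end time: (6,9), (6,10), (9,12), (12,13), (12,14), (15,16), (13,18), (23,24).
Pick (6,9); next start ≥ 9 → (9,12); next start ≥ 12 → (12,13); next start ≥ 13 → (15,16); next start ≥ 16 → (23,24).
Selected: (6,9) (9,12) (12,13) (15,16) (23,24)

24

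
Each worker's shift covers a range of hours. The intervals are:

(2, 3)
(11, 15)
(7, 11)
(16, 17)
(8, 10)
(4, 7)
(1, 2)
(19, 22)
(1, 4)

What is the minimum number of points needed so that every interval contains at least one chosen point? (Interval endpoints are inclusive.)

6

By right end: [1,2]  [2,3]  [1,4]  [4,7]  [8,10]  [7,11]  [11,15]  [16,17]  [19,22]
[1,2] uncovered → point at 2; [4,7] uncovered → point at 7; [8,10] uncovered → point at 10; [11,15] uncovered → point at 15; [16,17] uncovered → point at 17; [19,22] uncovered → point at 22.
Points: 2, 7, 10, 15, 17, 22 (6 total).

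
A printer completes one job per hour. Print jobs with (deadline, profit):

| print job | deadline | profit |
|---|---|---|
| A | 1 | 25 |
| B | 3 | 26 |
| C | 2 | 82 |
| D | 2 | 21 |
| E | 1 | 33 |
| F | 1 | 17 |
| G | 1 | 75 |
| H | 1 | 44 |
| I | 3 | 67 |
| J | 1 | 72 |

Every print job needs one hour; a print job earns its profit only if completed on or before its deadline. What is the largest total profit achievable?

Profit order: C=82 G=75 J=72 I=67 H=44 E=33 B=26 A=25 D=21 F=17
Assign: C→slot 2, G→slot 1, J skipped, I→slot 3, H skipped, E skipped, B skipped, A skipped, D skipped, F skipped.
Slots: [1:G] [2:C] [3:I]
Profit = 75 + 82 + 67 = 224

224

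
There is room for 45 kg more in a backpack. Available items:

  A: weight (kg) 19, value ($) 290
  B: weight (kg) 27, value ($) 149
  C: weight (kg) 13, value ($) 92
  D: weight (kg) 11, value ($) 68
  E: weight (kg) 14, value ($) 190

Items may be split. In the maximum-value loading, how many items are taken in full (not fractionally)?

2

Order: A (290/19=15.26) > E (190/14=13.57) > C (92/13=7.08) > D (68/11=6.18) > B (149/27=5.52)
Fill: take A (19 @ 290) → take E (14 @ 190) → take 12/13 of C → 84.92; 45/45 used.
2 item(s) taken whole; one partial (take 12/13 of C).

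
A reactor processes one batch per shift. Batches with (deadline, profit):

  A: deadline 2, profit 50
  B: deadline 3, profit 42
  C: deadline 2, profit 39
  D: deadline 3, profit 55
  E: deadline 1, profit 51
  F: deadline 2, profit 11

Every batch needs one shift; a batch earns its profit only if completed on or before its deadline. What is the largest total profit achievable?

156

Take jobs in profit order; each goes to the latest open slot no later than its deadline.
By profit: D(d3,55), E(d1,51), A(d2,50), B(d3,42), C(d2,39), F(d2,11)
D→slot 3; E→slot 1; A→slot 2; B skipped; C skipped; F skipped.
Profit = 51 + 50 + 55 = 156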